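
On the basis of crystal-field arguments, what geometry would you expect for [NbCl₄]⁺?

Ligand charges: each chloride is −1. With an overall charge of +1 the niobium centre must be in the +5 oxidation state.
Niobium is a group-5 element; Nb(V) is therefore d⁰.
With 4 monodentate ligands the coordination number is 4.
A d⁰ ion has no crystal-field stabilisation preference between square planar and tetrahedral, so four ligands adopt the sterically favoured tetrahedral geometry.

tetrahedral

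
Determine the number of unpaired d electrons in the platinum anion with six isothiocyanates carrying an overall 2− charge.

Each isothiocyanate is −1; balancing the −2 overall charge requires Pt(IV).
Pt sits in group 10, so the d-electron count is 10 − 4 = 6.
The spin state decides the count: a 5d ion has a large Δₒ and is invariably low-spin.
An octahedral low-spin d⁶ ion is t₂g⁶e_g⁰, giving 0 unpaired electrons.

0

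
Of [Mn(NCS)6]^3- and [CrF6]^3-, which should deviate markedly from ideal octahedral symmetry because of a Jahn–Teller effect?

[Mn(NCS)6]^3-: Each isothiocyanate is −1; balancing the −3 overall charge requires Mn(III). Mn sits in group 7, so the d-electron count is 7 − 3 = 4. Isothiocyanate is a weak-field ligand for a first-row metal, so the complex is high-spin. The t₂g³e_g¹ (high-spin) configuration has an unevenly filled e_g set; the Jahn–Teller theorem predicts a tetragonal distortion (typically axial elongation) to lift the degeneracy.
[CrF6]^3-: Each fluoride is −1; balancing the −3 overall charge requires Cr(III). Group 6 minus oxidation state 3 gives a d³ configuration. The d³ configuration leaves the e_g set evenly filled (or empty) — no strong Jahn–Teller driving force.

[Mn(NCS)6]^3-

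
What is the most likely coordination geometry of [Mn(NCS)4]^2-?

Ligand charges: each isothiocyanate is −1. With an overall charge of −2 the manganese centre must be in the +2 oxidation state.
Mn sits in group 7, so the d-electron count is 7 − 2 = 5.
With 4 monodentate ligands the coordination number is 4.
Isothiocyanate is a weak-field ligand.
A high-spin d⁵ ion has zero CFSE in either geometry, so four ligands adopt the sterically favoured tetrahedral geometry.

tetrahedral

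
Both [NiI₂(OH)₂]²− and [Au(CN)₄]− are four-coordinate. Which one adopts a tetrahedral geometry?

[NiI₂(OH)₂]²−

For [NiI₂(OH)₂]²−: Each iodide is −1; each hydroxide is −1; balancing the −2 overall charge requires Ni(II). Ni sits in group 10, so the d-electron count is 10 − 2 = 8. Hydroxide and iodide are weak-field ligands. With weak-field ligands the CFSE gain from square planar is small, so a 3d d⁸ ion takes the sterically preferred tetrahedral geometry. → tetrahedral.
For [Au(CN)₄]−: Ligand charges: each cyanide is −1. With an overall charge of −1 the gold centre must be in the +3 oxidation state. Au sits in group 11, so the d-electron count is 11 − 3 = 8. A 5d d⁸ ion has a large crystal-field splitting; square planar leaves the high-energy d_{x²−y²} orbital empty and maximises CFSE. → square planar.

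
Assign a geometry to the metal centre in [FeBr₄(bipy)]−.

Ligand charges: each bromide is −1; 2,2′-bipyridine is neutral. With an overall charge of −1 the iron centre must be in the +3 oxidation state.
Group 8 minus oxidation state 3 gives a d⁵ configuration.
Counting donor atoms: 4×bromide (monodentate) → 4 donors; 1×2,2′-bipyridine (bidentate) → 2 donors. Coordination number = 6.
Six donors around a single metal centre give an octahedral coordination sphere.

octahedral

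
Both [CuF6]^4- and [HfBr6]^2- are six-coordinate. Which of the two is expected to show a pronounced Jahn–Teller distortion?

[CuF6]^4-: Summing ligand charges against the −4 overall charge gives an oxidation state of +2 for copper. Cu sits in group 11, so the d-electron count is 11 − 2 = 9. The t₂g⁶e_g³ configuration has an unevenly filled e_g set; the Jahn–Teller theorem predicts a tetragonal distortion (typically axial elongation) to lift the degeneracy.
[HfBr6]^2-: Ligand charges: each bromide is −1. With an overall charge of −2 the hafnium centre must be in the +4 oxidation state. Group 4 minus oxidation state 4 gives a d⁰ configuration. The d⁰ configuration leaves the e_g set evenly filled (or empty) — no strong Jahn–Teller driving force.

[CuF6]^4-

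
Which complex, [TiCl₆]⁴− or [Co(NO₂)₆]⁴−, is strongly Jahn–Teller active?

[Co(NO₂)₆]⁴−

[TiCl₆]⁴−: Ligand charges: each chloride is −1. With an overall charge of −4 the titanium centre must be in the +2 oxidation state. Ti sits in group 4, so the d-electron count is 4 − 2 = 2. The d² configuration leaves the e_g set evenly filled (or empty) — no strong Jahn–Teller driving force.
[Co(NO₂)₆]⁴−: Summing ligand charges against the −4 overall charge gives an oxidation state of +2 for cobalt. Cobalt is a group-9 element; Co(II) is therefore d⁷. Nitro (N-bound nitrite) is a strong-field ligand (high in the spectrochemical series) for a first-row metal, so the complex is low-spin. The t₂g⁶e_g¹ (low-spin) configuration has an unevenly filled e_g set; the Jahn–Teller theorem predicts a tetragonal distortion (typically axial elongation) to lift the degeneracy.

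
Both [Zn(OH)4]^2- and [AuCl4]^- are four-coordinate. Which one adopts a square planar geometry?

[AuCl4]^-

For [Zn(OH)4]^2-: Each hydroxide is −1; balancing the −2 overall charge requires Zn(II). Group 12 minus oxidation state 2 gives a d¹⁰ configuration. A d¹⁰ ion has no crystal-field stabilisation preference between square planar and tetrahedral, so four ligands adopt the sterically favoured tetrahedral geometry. → tetrahedral.
For [AuCl4]^-: Ligand charges: each chloride is −1. With an overall charge of −1 the gold centre must be in the +3 oxidation state. Gold is a group-11 element; Au(III) is therefore d⁸. A 5d d⁸ ion has a large crystal-field splitting; square planar leaves the high-energy d_{x²−y²} orbital empty and maximises CFSE. → square planar.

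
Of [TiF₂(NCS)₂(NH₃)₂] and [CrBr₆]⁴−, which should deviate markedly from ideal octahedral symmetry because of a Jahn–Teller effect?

[CrBr₆]⁴−

[TiF₂(NCS)₂(NH₃)₂]: Summing ligand charges against the 0 overall charge gives an oxidation state of +4 for titanium. Titanium is a group-4 element; Ti(IV) is therefore d⁰. The d⁰ configuration leaves the e_g set evenly filled (or empty) — no strong Jahn–Teller driving force.
[CrBr₆]⁴−: Each bromide is −1; balancing the −4 overall charge requires Cr(II). Group 6 minus oxidation state 2 gives a d⁴ configuration. Bromide is a weak-field ligand for a first-row metal, so the complex is high-spin. The t₂g³e_g¹ (high-spin) configuration has an unevenly filled e_g set; the Jahn–Teller theorem predicts a tetragonal distortion (typically axial elongation) to lift the degeneracy.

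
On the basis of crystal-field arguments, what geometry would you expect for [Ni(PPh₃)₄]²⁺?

square planar

Triphenylphosphine is neutral; balancing the +2 overall charge requires Ni(II).
Nickel is a group-10 element; Ni(II) is therefore d⁸.
Coordination number: 4.
Triphenylphosphine is a strong-field ligand (high in the spectrochemical series).
A 3d d⁸ ion with strong-field ligands gains enough CFSE to favour square planar over tetrahedral.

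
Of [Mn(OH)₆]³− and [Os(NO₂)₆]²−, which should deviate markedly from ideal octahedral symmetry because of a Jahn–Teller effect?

[Mn(OH)₆]³−

[Mn(OH)₆]³−: Ligand charges: each hydroxide is −1. With an overall charge of −3 the manganese centre must be in the +3 oxidation state. Group 7 minus oxidation state 3 gives a d⁴ configuration. Hydroxide is a weak-field ligand for a first-row metal, so the complex is high-spin. The t₂g³e_g¹ (high-spin) configuration has an unevenly filled e_g set; the Jahn–Teller theorem predicts a tetragonal distortion (typically axial elongation) to lift the degeneracy.
[Os(NO₂)₆]²−: Summing ligand charges against the −2 overall charge gives an oxidation state of +4 for osmium. Osmium is a group-8 element; Os(IV) is therefore d⁴. A 5d ion has a large Δₒ and is invariably low-spin. The d⁴ configuration leaves the e_g set evenly filled (or empty) — no strong Jahn–Teller driving force.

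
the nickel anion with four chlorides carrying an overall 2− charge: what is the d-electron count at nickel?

d⁸

Ligand charges: each chloride is −1. With an overall charge of −2 the nickel centre must be in the +2 oxidation state.
Nickel is a group-10 element; Ni(II) is therefore d⁸.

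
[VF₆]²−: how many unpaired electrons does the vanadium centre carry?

Ligand charges: each fluoride is −1. With an overall charge of −2 the vanadium centre must be in the +4 oxidation state.
Group 5 minus oxidation state 4 gives a d¹ configuration.
In an octahedral field the d¹ configuration is t₂g¹e_g⁰ (only one arrangement possible), giving 1 unpaired electron.

1 unpaired electron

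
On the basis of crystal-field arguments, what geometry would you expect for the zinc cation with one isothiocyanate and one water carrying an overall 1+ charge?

Ligand charges: each isothiocyanate is −1; water is neutral. With an overall charge of +1 the zinc centre must be in the +2 oxidation state.
Group 12 minus oxidation state 2 gives a d¹⁰ configuration.
With 2 monodentate ligands the coordination number is 2.
A d¹⁰ ion with only two ligands adopts a linear arrangement (sp hybridisation; no CFSE preference).

linear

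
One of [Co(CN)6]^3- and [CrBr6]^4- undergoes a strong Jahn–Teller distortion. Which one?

[Co(CN)6]^3-: Summing ligand charges against the −3 overall charge gives an oxidation state of +3 for cobalt. Co sits in group 9, so the d-electron count is 9 − 3 = 6. Co(III) has an exceptionally large octahedral splitting and is low-spin with essentially every ligand except fluoride. The d⁶ configuration leaves the e_g set evenly filled (or empty) — no strong Jahn–Teller driving force.
[CrBr6]^4-: Summing ligand charges against the −4 overall charge gives an oxidation state of +2 for chromium. Group 6 minus oxidation state 2 gives a d⁴ configuration. Bromide is a weak-field ligand for a first-row metal, so the complex is high-spin. The t₂g³e_g¹ (high-spin) configuration has an unevenly filled e_g set; the Jahn–Teller theorem predicts a tetragonal distortion (typically axial elongation) to lift the degeneracy.

[CrBr6]^4-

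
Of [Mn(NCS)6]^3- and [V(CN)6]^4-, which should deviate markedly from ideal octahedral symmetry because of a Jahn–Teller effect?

[Mn(NCS)6]^3-: Ligand charges: each isothiocyanate is −1. With an overall charge of −3 the manganese centre must be in the +3 oxidation state. Manganese is a group-7 element; Mn(III) is therefore d⁴. Isothiocyanate is a weak-field ligand for a first-row metal, so the complex is high-spin. The t₂g³e_g¹ (high-spin) configuration has an unevenly filled e_g set; the Jahn–Teller theorem predicts a tetragonal distortion (typically axial elongation) to lift the degeneracy.
[V(CN)6]^4-: Each cyanide is −1; balancing the −4 overall charge requires V(II). Group 5 minus oxidation state 2 gives a d³ configuration. The d³ configuration leaves the e_g set evenly filled (or empty) — no strong Jahn–Teller driving force.

[Mn(NCS)6]^3-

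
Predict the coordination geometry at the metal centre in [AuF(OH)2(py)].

Each fluoride is −1; each hydroxide is −1; pyridine is neutral; balancing the 0 overall charge requires Au(III).
Gold is a group-11 element; Au(III) is therefore d⁸.
Coordination number: 4.
A 5d d⁸ ion has a large crystal-field splitting; square planar leaves the high-energy d_{x²−y²} orbital empty and maximises CFSE.

square planar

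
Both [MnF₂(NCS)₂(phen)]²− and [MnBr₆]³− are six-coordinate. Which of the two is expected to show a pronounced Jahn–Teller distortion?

[MnBr₆]³−

[MnF₂(NCS)₂(phen)]²−: Ligand charges: each fluoride is −1; each isothiocyanate is −1; 1,10-phenanthroline is neutral. With an overall charge of −2 the manganese centre must be in the +2 oxidation state. Manganese is a group-7 element; Mn(II) is therefore d⁵. Fluoride and isothiocyanate are weak-field ligands for a first-row metal, so the complex is high-spin. The d⁵ configuration leaves the e_g set evenly filled (or empty) — no strong Jahn–Teller driving force.
[MnBr₆]³−: Summing ligand charges against the −3 overall charge gives an oxidation state of +3 for manganese. Mn sits in group 7, so the d-electron count is 7 − 3 = 4. Bromide is a weak-field ligand for a first-row metal, so the complex is high-spin. The t₂g³e_g¹ (high-spin) configuration has an unevenly filled e_g set; the Jahn–Teller theorem predicts a tetragonal distortion (typically axial elongation) to lift the degeneracy.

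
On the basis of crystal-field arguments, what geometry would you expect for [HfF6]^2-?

Each fluoride is −1; balancing the −2 overall charge requires Hf(IV).
Group 4 minus oxidation state 4 gives a d⁰ configuration.
Coordination number: 6.
Six donors around a single metal centre give an octahedral coordination sphere.

octahedral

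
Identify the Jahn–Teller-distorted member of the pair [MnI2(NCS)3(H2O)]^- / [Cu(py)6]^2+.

[Cu(py)6]^2+

[MnI2(NCS)3(H2O)]^-: Each iodide is −1; each isothiocyanate is −1; water is neutral; balancing the −1 overall charge requires Mn(IV). Mn sits in group 7, so the d-electron count is 7 − 4 = 3. The d³ configuration leaves the e_g set evenly filled (or empty) — no strong Jahn–Teller driving force.
[Cu(py)6]^2+: Pyridine is neutral; balancing the +2 overall charge requires Cu(II). Group 11 minus oxidation state 2 gives a d⁹ configuration. The t₂g⁶e_g³ configuration has an unevenly filled e_g set; the Jahn–Teller theorem predicts a tetragonal distortion (typically axial elongation) to lift the degeneracy.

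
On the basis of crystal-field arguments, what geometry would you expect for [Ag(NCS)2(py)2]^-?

Each isothiocyanate is −1; pyridine is neutral; balancing the −1 overall charge requires Ag(I).
Silver is a group-11 element; Ag(I) is therefore d¹⁰.
With 4 monodentate ligands the coordination number is 4.
A d¹⁰ ion has no crystal-field stabilisation preference between square planar and tetrahedral, so four ligands adopt the sterically favoured tetrahedral geometry.

tetrahedral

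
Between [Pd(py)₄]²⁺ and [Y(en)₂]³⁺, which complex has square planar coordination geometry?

[Pd(py)₄]²⁺

For [Pd(py)₄]²⁺: Pyridine is neutral; balancing the +2 overall charge requires Pd(II). Group 10 minus oxidation state 2 gives a d⁸ configuration. A 4d d⁸ ion has a large crystal-field splitting; square planar leaves the high-energy d_{x²−y²} orbital empty and maximises CFSE. → square planar.
For [Y(en)₂]³⁺: Summing ligand charges against the +3 overall charge gives an oxidation state of +3 for yttrium. Yttrium is a group-3 element; Y(III) is therefore d⁰. A d⁰ ion has no crystal-field stabilisation preference between square planar and tetrahedral, so four ligands adopt the sterically favoured tetrahedral geometry. → tetrahedral.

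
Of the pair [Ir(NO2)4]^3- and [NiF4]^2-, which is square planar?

[Ir(NO2)4]^3-

For [Ir(NO2)4]^3-: Ligand charges: each nitro (N-bound nitrite) is −1. With an overall charge of −3 the iridium centre must be in the +1 oxidation state. Iridium is a group-9 element; Ir(I) is therefore d⁸. A 5d d⁸ ion has a large crystal-field splitting; square planar leaves the high-energy d_{x²−y²} orbital empty and maximises CFSE. → square planar.
For [NiF4]^2-: Ligand charges: each fluoride is −1. With an overall charge of −2 the nickel centre must be in the +2 oxidation state. Group 10 minus oxidation state 2 gives a d⁸ configuration. Fluoride is a weak-field ligand. With weak-field ligands the CFSE gain from square planar is small, so a 3d d⁸ ion takes the sterically preferred tetrahedral geometry. → tetrahedral.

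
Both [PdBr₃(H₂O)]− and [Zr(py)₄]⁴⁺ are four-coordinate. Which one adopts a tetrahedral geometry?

[Zr(py)₄]⁴⁺

For [PdBr₃(H₂O)]−: Each bromide is −1; water is neutral; balancing the −1 overall charge requires Pd(II). Pd sits in group 10, so the d-electron count is 10 − 2 = 8. A 4d d⁸ ion has a large crystal-field splitting; square planar leaves the high-energy d_{x²−y²} orbital empty and maximises CFSE. → square planar.
For [Zr(py)₄]⁴⁺: Ligand charges: pyridine is neutral. With an overall charge of +4 the zirconium centre must be in the +4 oxidation state. Zr sits in group 4, so the d-electron count is 4 − 4 = 0. A d⁰ ion has no crystal-field stabilisation preference between square planar and tetrahedral, so four ligands adopt the sterically favoured tetrahedral geometry. → tetrahedral.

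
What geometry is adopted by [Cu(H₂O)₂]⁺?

linear

Summing ligand charges against the +1 overall charge gives an oxidation state of +1 for copper.
Group 11 minus oxidation state 1 gives a d¹⁰ configuration.
Coordination number: 2.
A d¹⁰ ion with only two ligands adopts a linear arrangement (sp hybridisation; no CFSE preference).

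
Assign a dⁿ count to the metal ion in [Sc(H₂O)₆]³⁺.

d⁰

Water is neutral; balancing the +3 overall charge requires Sc(III).
Sc sits in group 3, so the d-electron count is 3 − 3 = 0.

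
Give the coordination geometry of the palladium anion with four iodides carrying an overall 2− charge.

Each iodide is −1; balancing the −2 overall charge requires Pd(II).
Palladium is a group-10 element; Pd(II) is therefore d⁸.
With 4 monodentate ligands the coordination number is 4.
A 4d d⁸ ion has a large crystal-field splitting; square planar leaves the high-energy d_{x²−y²} orbital empty and maximises CFSE.

square planar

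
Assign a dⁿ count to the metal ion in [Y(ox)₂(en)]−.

d⁰

Each oxalate is −2; ethylenediamine is neutral; balancing the −1 overall charge requires Y(III).
Y sits in group 3, so the d-electron count is 3 − 3 = 0.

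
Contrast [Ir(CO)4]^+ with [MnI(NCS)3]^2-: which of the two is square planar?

[Ir(CO)4]^+

For [Ir(CO)4]^+: Ligand charges: carbonyl is neutral. With an overall charge of +1 the iridium centre must be in the +1 oxidation state. Group 9 minus oxidation state 1 gives a d⁸ configuration. A 5d d⁸ ion has a large crystal-field splitting; square planar leaves the high-energy d_{x²−y²} orbital empty and maximises CFSE. → square planar.
For [MnI(NCS)3]^2-: Summing ligand charges against the −2 overall charge gives an oxidation state of +2 for manganese. Mn sits in group 7, so the d-electron count is 7 − 2 = 5. A high-spin d⁵ ion has zero CFSE in either geometry, so four ligands adopt the sterically favoured tetrahedral geometry. → tetrahedral.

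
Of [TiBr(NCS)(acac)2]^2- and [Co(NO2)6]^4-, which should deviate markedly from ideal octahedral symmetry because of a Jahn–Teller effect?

[Co(NO2)6]^4-

[TiBr(NCS)(acac)2]^2-: Each bromide is −1; each isothiocyanate is −1; each acetylacetonate is −1; balancing the −2 overall charge requires Ti(II). Ti sits in group 4, so the d-electron count is 4 − 2 = 2. The d² configuration leaves the e_g set evenly filled (or empty) — no strong Jahn–Teller driving force.
[Co(NO2)6]^4-: Ligand charges: each nitro (N-bound nitrite) is −1. With an overall charge of −4 the cobalt centre must be in the +2 oxidation state. Group 9 minus oxidation state 2 gives a d⁷ configuration. Nitro (N-bound nitrite) is a strong-field ligand (high in the spectrochemical series) for a first-row metal, so the complex is low-spin. The t₂g⁶e_g¹ (low-spin) configuration has an unevenly filled e_g set; the Jahn–Teller theorem predicts a tetragonal distortion (typically axial elongation) to lift the degeneracy.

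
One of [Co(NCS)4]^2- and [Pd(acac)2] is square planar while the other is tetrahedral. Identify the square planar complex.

[Pd(acac)2]

For [Co(NCS)4]^2-: Each isothiocyanate is −1; balancing the −2 overall charge requires Co(II). Co sits in group 9, so the d-electron count is 9 − 2 = 7. For a high-spin 3d d⁷ ion with weak-field ligands the small Δₜ gives little square-planar CFSE advantage, so four ligands adopt the sterically favoured tetrahedral geometry. → tetrahedral.
For [Pd(acac)2]: Ligand charges: each acetylacetonate is −1. With an overall charge of 0 the palladium centre must be in the +2 oxidation state. Group 10 minus oxidation state 2 gives a d⁸ configuration. A 4d d⁸ ion has a large crystal-field splitting; square planar leaves the high-energy d_{x²−y²} orbital empty and maximises CFSE. → square planar.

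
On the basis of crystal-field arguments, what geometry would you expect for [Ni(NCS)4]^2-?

tetrahedral

Each isothiocyanate is −1; balancing the −2 overall charge requires Ni(II).
Ni sits in group 10, so the d-electron count is 10 − 2 = 8.
With 4 monodentate ligands the coordination number is 4.
Isothiocyanate is a weak-field ligand.
With weak-field ligands the CFSE gain from square planar is small, so a 3d d⁸ ion takes the sterically preferred tetrahedral geometry.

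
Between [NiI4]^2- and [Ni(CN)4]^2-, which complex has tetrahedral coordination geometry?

For [NiI4]^2-: Each iodide is −1; balancing the −2 overall charge requires Ni(II). Group 10 minus oxidation state 2 gives a d⁸ configuration. Iodide is a weak-field ligand. With weak-field ligands the CFSE gain from square planar is small, so a 3d d⁸ ion takes the sterically preferred tetrahedral geometry. → tetrahedral.
For [Ni(CN)4]^2-: Ligand charges: each cyanide is −1. With an overall charge of −2 the nickel centre must be in the +2 oxidation state. Ni sits in group 10, so the d-electron count is 10 − 2 = 8. Cyanide is a strong-field ligand (high in the spectrochemical series). A 3d d⁸ ion with strong-field ligands gains enough CFSE to favour square planar over tetrahedral. → square planar.

[NiI4]^2-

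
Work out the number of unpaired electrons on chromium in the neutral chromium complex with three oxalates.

0

Each oxalate is −2; balancing the 0 overall charge requires Cr(VI).
Cr sits in group 6, so the d-electron count is 6 − 6 = 0.
Counting donor atoms: 3×oxalate (bidentate) → 6 donors. Coordination number = 6.
In an octahedral field the d⁰ configuration is t₂g⁰e_g⁰, giving 0 unpaired electrons.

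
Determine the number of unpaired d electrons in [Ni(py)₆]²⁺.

Pyridine is neutral; balancing the +2 overall charge requires Ni(II).
Group 10 minus oxidation state 2 gives a d⁸ configuration.
In an octahedral field the d⁸ configuration is t₂g⁶e_g² (only one arrangement possible), giving 2 unpaired electrons.

2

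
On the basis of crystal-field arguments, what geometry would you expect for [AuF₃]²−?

trigonal planar

Each fluoride is −1; balancing the −2 overall charge requires Au(I).
Gold is a group-11 element; Au(I) is therefore d¹⁰.
With 3 monodentate ligands the coordination number is 3.
Three ligands around a d¹⁰ centre minimise repulsion in a trigonal-planar arrangement.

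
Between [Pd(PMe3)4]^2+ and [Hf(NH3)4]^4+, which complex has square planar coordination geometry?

[Pd(PMe3)4]^2+

For [Pd(PMe3)4]^2+: Ligand charges: trimethylphosphine is neutral. With an overall charge of +2 the palladium centre must be in the +2 oxidation state. Palladium is a group-10 element; Pd(II) is therefore d⁸. A 4d d⁸ ion has a large crystal-field splitting; square planar leaves the high-energy d_{x²−y²} orbital empty and maximises CFSE. → square planar.
For [Hf(NH3)4]^4+: Ammonia is neutral; balancing the +4 overall charge requires Hf(IV). Hafnium is a group-4 element; Hf(IV) is therefore d⁰. A d⁰ ion has no crystal-field stabilisation preference between square planar and tetrahedral, so four ligands adopt the sterically favoured tetrahedral geometry. → tetrahedral.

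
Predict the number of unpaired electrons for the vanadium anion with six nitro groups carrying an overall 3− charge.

Each nitro (N-bound nitrite) is −1; balancing the −3 overall charge requires V(III).
Group 5 minus oxidation state 3 gives a d² configuration.
In an octahedral field the d² configuration is t₂g²e_g⁰ (only one arrangement possible), giving 2 unpaired electrons.

2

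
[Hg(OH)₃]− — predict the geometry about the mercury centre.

Each hydroxide is −1; balancing the −1 overall charge requires Hg(II).
Hg sits in group 12, so the d-electron count is 12 − 2 = 10.
With 3 monodentate ligands the coordination number is 3.
Three ligands around a d¹⁰ centre minimise repulsion in a trigonal-planar arrangement.

trigonal planar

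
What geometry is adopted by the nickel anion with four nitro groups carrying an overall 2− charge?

square planar

Ligand charges: each nitro (N-bound nitrite) is −1. With an overall charge of −2 the nickel centre must be in the +2 oxidation state.
Nickel is a group-10 element; Ni(II) is therefore d⁸.
Coordination number: 4.
Nitro (N-bound nitrite) is a strong-field ligand (high in the spectrochemical series).
A 3d d⁸ ion with strong-field ligands gains enough CFSE to favour square planar over tetrahedral.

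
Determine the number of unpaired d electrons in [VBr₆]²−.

1 unpaired electron

Summing ligand charges against the −2 overall charge gives an oxidation state of +4 for vanadium.
Vanadium is a group-5 element; V(IV) is therefore d¹.
In an octahedral field the d¹ configuration is t₂g¹e_g⁰ (only one arrangement possible), giving 1 unpaired electron.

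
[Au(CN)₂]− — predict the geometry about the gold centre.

Each cyanide is −1; balancing the −1 overall charge requires Au(I).
Au sits in group 11, so the d-electron count is 11 − 1 = 10.
With 2 monodentate ligands the coordination number is 2.
A d¹⁰ ion with only two ligands adopts a linear arrangement (sp hybridisation; no CFSE preference).

linear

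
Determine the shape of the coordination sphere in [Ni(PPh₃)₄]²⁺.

square planar

Summing ligand charges against the +2 overall charge gives an oxidation state of +2 for nickel.
Group 10 minus oxidation state 2 gives a d⁸ configuration.
Coordination number: 4.
Triphenylphosphine is a strong-field ligand (high in the spectrochemical series).
A 3d d⁸ ion with strong-field ligands gains enough CFSE to favour square planar over tetrahedral.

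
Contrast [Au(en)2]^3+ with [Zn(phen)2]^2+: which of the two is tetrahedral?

For [Au(en)2]^3+: Ethylenediamine is neutral; balancing the +3 overall charge requires Au(III). Gold is a group-11 element; Au(III) is therefore d⁸. A 5d d⁸ ion has a large crystal-field splitting; square planar leaves the high-energy d_{x²−y²} orbital empty and maximises CFSE. → square planar.
For [Zn(phen)2]^2+: Ligand charges: 1,10-phenanthroline is neutral. With an overall charge of +2 the zinc centre must be in the +2 oxidation state. Zn sits in group 12, so the d-electron count is 12 − 2 = 10. A d¹⁰ ion has no crystal-field stabilisation preference between square planar and tetrahedral, so four ligands adopt the sterically favoured tetrahedral geometry. → tetrahedral.

[Zn(phen)2]^2+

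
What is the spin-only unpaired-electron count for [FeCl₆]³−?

Summing ligand charges against the −3 overall charge gives an oxidation state of +3 for iron.
Fe sits in group 8, so the d-electron count is 8 − 3 = 5.
The spin state decides the count: Chloride is a weak-field ligand for a first-row metal, so the complex is high-spin.
An octahedral high-spin d⁵ ion is t₂g³e_g², giving 5 unpaired electrons.

5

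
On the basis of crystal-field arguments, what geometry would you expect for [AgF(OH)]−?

Summing ligand charges against the −1 overall charge gives an oxidation state of +1 for silver.
Ag sits in group 11, so the d-electron count is 11 − 1 = 10.
Coordination number: 2.
A d¹⁰ ion with only two ligands adopts a linear arrangement (sp hybridisation; no CFSE preference).

linear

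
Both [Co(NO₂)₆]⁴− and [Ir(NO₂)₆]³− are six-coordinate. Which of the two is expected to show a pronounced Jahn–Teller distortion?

[Co(NO₂)₆]⁴−

[Co(NO₂)₆]⁴−: Summing ligand charges against the −4 overall charge gives an oxidation state of +2 for cobalt. Group 9 minus oxidation state 2 gives a d⁷ configuration. Nitro (N-bound nitrite) is a strong-field ligand (high in the spectrochemical series) for a first-row metal, so the complex is low-spin. The t₂g⁶e_g¹ (low-spin) configuration has an unevenly filled e_g set; the Jahn–Teller theorem predicts a tetragonal distortion (typically axial elongation) to lift the degeneracy.
[Ir(NO₂)₆]³−: Summing ligand charges against the −3 overall charge gives an oxidation state of +3 for iridium. Iridium is a group-9 element; Ir(III) is therefore d⁶. A 5d ion has a large Δₒ and is invariably low-spin. The d⁶ configuration leaves the e_g set evenly filled (or empty) — no strong Jahn–Teller driving force.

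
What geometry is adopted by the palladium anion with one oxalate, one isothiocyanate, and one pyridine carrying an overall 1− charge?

Each oxalate is −2; each isothiocyanate is −1; pyridine is neutral; balancing the −1 overall charge requires Pd(II).
Group 10 minus oxidation state 2 gives a d⁸ configuration.
Counting donor atoms: 1×oxalate (bidentate) → 2 donors; 1×isothiocyanate (monodentate) → 1 donor; 1×pyridine (monodentate) → 1 donor. Coordination number = 4.
A 4d d⁸ ion has a large crystal-field splitting; square planar leaves the high-energy d_{x²−y²} orbital empty and maximises CFSE.

square planar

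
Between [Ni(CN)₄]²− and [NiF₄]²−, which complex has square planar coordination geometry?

For [Ni(CN)₄]²−: Ligand charges: each cyanide is −1. With an overall charge of −2 the nickel centre must be in the +2 oxidation state. Group 10 minus oxidation state 2 gives a d⁸ configuration. Cyanide is a strong-field ligand (high in the spectrochemical series). A 3d d⁸ ion with strong-field ligands gains enough CFSE to favour square planar over tetrahedral. → square planar.
For [NiF₄]²−: Each fluoride is −1; balancing the −2 overall charge requires Ni(II). Group 10 minus oxidation state 2 gives a d⁸ configuration. Fluoride is a weak-field ligand. With weak-field ligands the CFSE gain from square planar is small, so a 3d d⁸ ion takes the sterically preferred tetrahedral geometry. → tetrahedral.

[Ni(CN)₄]²−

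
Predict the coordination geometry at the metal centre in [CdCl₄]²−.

Ligand charges: each chloride is −1. With an overall charge of −2 the cadmium centre must be in the +2 oxidation state.
Group 12 minus oxidation state 2 gives a d¹⁰ configuration.
Coordination number: 4.
A d¹⁰ ion has no crystal-field stabilisation preference between square planar and tetrahedral, so four ligands adopt the sterically favoured tetrahedral geometry.

tetrahedral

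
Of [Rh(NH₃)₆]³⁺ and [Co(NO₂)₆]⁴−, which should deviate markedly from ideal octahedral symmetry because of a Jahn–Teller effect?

[Rh(NH₃)₆]³⁺: Ammonia is neutral; balancing the +3 overall charge requires Rh(III). Rhodium is a group-9 element; Rh(III) is therefore d⁶. A 4d ion has a large Δₒ and is invariably low-spin. The d⁶ configuration leaves the e_g set evenly filled (or empty) — no strong Jahn–Teller driving force.
[Co(NO₂)₆]⁴−: Summing ligand charges against the −4 overall charge gives an oxidation state of +2 for cobalt. Cobalt is a group-9 element; Co(II) is therefore d⁷. Nitro (N-bound nitrite) is a strong-field ligand (high in the spectrochemical series) for a first-row metal, so the complex is low-spin. The t₂g⁶e_g¹ (low-spin) configuration has an unevenly filled e_g set; the Jahn–Teller theorem predicts a tetragonal distortion (typically axial elongation) to lift the degeneracy.

[Co(NO₂)₆]⁴−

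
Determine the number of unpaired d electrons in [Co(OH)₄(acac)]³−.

Summing ligand charges against the −3 overall charge gives an oxidation state of +2 for cobalt.
Cobalt is a group-9 element; Co(II) is therefore d⁷.
Counting donor atoms: 4×hydroxide (monodentate) → 4 donors; 1×acetylacetonate (bidentate) → 2 donors. Coordination number = 6.
The spin state decides the count: Acetylacetonate and hydroxide are weak-field ligands for a first-row metal, so the complex is high-spin.
An octahedral high-spin d⁷ ion is t₂g⁵e_g², giving 3 unpaired electrons.

3 unpaired electrons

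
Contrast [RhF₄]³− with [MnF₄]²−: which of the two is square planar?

For [RhF₄]³−: Summing ligand charges against the −3 overall charge gives an oxidation state of +1 for rhodium. Rhodium is a group-9 element; Rh(I) is therefore d⁸. A 4d d⁸ ion has a large crystal-field splitting; square planar leaves the high-energy d_{x²−y²} orbital empty and maximises CFSE. → square planar.
For [MnF₄]²−: Ligand charges: each fluoride is −1. With an overall charge of −2 the manganese centre must be in the +2 oxidation state. Group 7 minus oxidation state 2 gives a d⁵ configuration. A high-spin d⁵ ion has zero CFSE in either geometry, so four ligands adopt the sterically favoured tetrahedral geometry. → tetrahedral.

[RhF₄]³−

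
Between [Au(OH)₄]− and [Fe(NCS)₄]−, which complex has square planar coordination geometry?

[Au(OH)₄]−

For [Au(OH)₄]−: Summing ligand charges against the −1 overall charge gives an oxidation state of +3 for gold. Group 11 minus oxidation state 3 gives a d⁸ configuration. A 5d d⁸ ion has a large crystal-field splitting; square planar leaves the high-energy d_{x²−y²} orbital empty and maximises CFSE. → square planar.
For [Fe(NCS)₄]−: Summing ligand charges against the −1 overall charge gives an oxidation state of +3 for iron. Group 8 minus oxidation state 3 gives a d⁵ configuration. A high-spin d⁵ ion has zero CFSE in either geometry, so four ligands adopt the sterically favoured tetrahedral geometry. → tetrahedral.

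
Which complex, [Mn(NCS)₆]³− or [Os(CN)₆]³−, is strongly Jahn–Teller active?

[Mn(NCS)₆]³−: Summing ligand charges against the −3 overall charge gives an oxidation state of +3 for manganese. Mn sits in group 7, so the d-electron count is 7 − 3 = 4. Isothiocyanate is a weak-field ligand for a first-row metal, so the complex is high-spin. The t₂g³e_g¹ (high-spin) configuration has an unevenly filled e_g set; the Jahn–Teller theorem predicts a tetragonal distortion (typically axial elongation) to lift the degeneracy.
[Os(CN)₆]³−: Each cyanide is −1; balancing the −3 overall charge requires Os(III). Os sits in group 8, so the d-electron count is 8 − 3 = 5. A 5d ion has a large Δₒ and is invariably low-spin. The d⁵ configuration leaves the e_g set evenly filled (or empty) — no strong Jahn–Teller driving force.

[Mn(NCS)₆]³−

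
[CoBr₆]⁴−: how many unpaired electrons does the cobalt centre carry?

Summing ligand charges against the −4 overall charge gives an oxidation state of +2 for cobalt.
Co sits in group 9, so the d-electron count is 9 − 2 = 7.
The spin state decides the count: Bromide is a weak-field ligand for a first-row metal, so the complex is high-spin.
An octahedral high-spin d⁷ ion is t₂g⁵e_g², giving 3 unpaired electrons.

3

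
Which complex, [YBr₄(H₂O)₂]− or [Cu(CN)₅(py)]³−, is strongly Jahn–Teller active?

[Cu(CN)₅(py)]³−

[YBr₄(H₂O)₂]−: Each bromide is −1; water is neutral; balancing the −1 overall charge requires Y(III). Y sits in group 3, so the d-electron count is 3 − 3 = 0. The d⁰ configuration leaves the e_g set evenly filled (or empty) — no strong Jahn–Teller driving force.
[Cu(CN)₅(py)]³−: Ligand charges: each cyanide is −1; pyridine is neutral. With an overall charge of −3 the copper centre must be in the +2 oxidation state. Copper is a group-11 element; Cu(II) is therefore d⁹. The t₂g⁶e_g³ configuration has an unevenly filled e_g set; the Jahn–Teller theorem predicts a tetragonal distortion (typically axial elongation) to lift the degeneracy.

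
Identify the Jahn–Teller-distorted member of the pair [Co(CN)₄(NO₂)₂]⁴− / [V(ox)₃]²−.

[Co(CN)₄(NO₂)₂]⁴−

[Co(CN)₄(NO₂)₂]⁴−: Ligand charges: each cyanide is −1; each nitro (N-bound nitrite) is −1. With an overall charge of −4 the cobalt centre must be in the +2 oxidation state. Cobalt is a group-9 element; Co(II) is therefore d⁷. Cyanide and nitro (N-bound nitrite) are strong-field ligands (high in the spectrochemical series) for a first-row metal, so the complex is low-spin. The t₂g⁶e_g¹ (low-spin) configuration has an unevenly filled e_g set; the Jahn–Teller theorem predicts a tetragonal distortion (typically axial elongation) to lift the degeneracy.
[V(ox)₃]²−: Summing ligand charges against the −2 overall charge gives an oxidation state of +4 for vanadium. Vanadium is a group-5 element; V(IV) is therefore d¹. The d¹ configuration leaves the e_g set evenly filled (or empty) — no strong Jahn–Teller driving force.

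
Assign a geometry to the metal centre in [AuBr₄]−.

Summing ligand charges against the −1 overall charge gives an oxidation state of +3 for gold.
Gold is a group-11 element; Au(III) is therefore d⁸.
Coordination number: 4.
A 5d d⁸ ion has a large crystal-field splitting; square planar leaves the high-energy d_{x²−y²} orbital empty and maximises CFSE.

square planar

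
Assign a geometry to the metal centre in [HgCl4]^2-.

Each chloride is −1; balancing the −2 overall charge requires Hg(II).
Hg sits in group 12, so the d-electron count is 12 − 2 = 10.
With 4 monodentate ligands the coordination number is 4.
A d¹⁰ ion has no crystal-field stabilisation preference between square planar and tetrahedral, so four ligands adopt the sterically favoured tetrahedral geometry.

tetrahedral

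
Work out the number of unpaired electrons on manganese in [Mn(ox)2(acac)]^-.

Summing ligand charges against the −1 overall charge gives an oxidation state of +4 for manganese.
Group 7 minus oxidation state 4 gives a d³ configuration.
Counting donor atoms: 2×oxalate (bidentate) → 4 donors; 1×acetylacetonate (bidentate) → 2 donors. Coordination number = 6.
In an octahedral field the d³ configuration is t₂g³e_g⁰ (only one arrangement possible), giving 3 unpaired electrons.

3 unpaired electrons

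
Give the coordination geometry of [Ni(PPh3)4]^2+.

square planar

Ligand charges: triphenylphosphine is neutral. With an overall charge of +2 the nickel centre must be in the +2 oxidation state.
Ni sits in group 10, so the d-electron count is 10 − 2 = 8.
With 4 monodentate ligands the coordination number is 4.
Triphenylphosphine is a strong-field ligand (high in the spectrochemical series).
A 3d d⁸ ion with strong-field ligands gains enough CFSE to favour square planar over tetrahedral.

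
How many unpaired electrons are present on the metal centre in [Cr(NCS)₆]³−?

Each isothiocyanate is −1; balancing the −3 overall charge requires Cr(III).
Chromium is a group-6 element; Cr(III) is therefore d³.
In an octahedral field the d³ configuration is t₂g³e_g⁰ (only one arrangement possible), giving 3 unpaired electrons.

3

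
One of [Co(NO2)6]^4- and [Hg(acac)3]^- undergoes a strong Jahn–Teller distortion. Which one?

[Co(NO2)6]^4-

[Co(NO2)6]^4-: Ligand charges: each nitro (N-bound nitrite) is −1. With an overall charge of −4 the cobalt centre must be in the +2 oxidation state. Group 9 minus oxidation state 2 gives a d⁷ configuration. Nitro (N-bound nitrite) is a strong-field ligand (high in the spectrochemical series) for a first-row metal, so the complex is low-spin. The t₂g⁶e_g¹ (low-spin) configuration has an unevenly filled e_g set; the Jahn–Teller theorem predicts a tetragonal distortion (typically axial elongation) to lift the degeneracy.
[Hg(acac)3]^-: Each acetylacetonate is −1; balancing the −1 overall charge requires Hg(II). Group 12 minus oxidation state 2 gives a d¹⁰ configuration. The d¹⁰ configuration leaves the e_g set evenly filled (or empty) — no strong Jahn–Teller driving force.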